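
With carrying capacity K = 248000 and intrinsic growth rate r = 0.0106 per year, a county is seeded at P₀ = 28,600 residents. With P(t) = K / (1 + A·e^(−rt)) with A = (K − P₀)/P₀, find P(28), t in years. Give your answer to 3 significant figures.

A = (248000 − 28600)/28600 = 7.67133
P(28) = 248000 / (1 + 7.67133·e^(−0.0106·28)) = 248000 / (1 + 7.67133·0.743193)
= 248000 / 6.70127 ≈ 37007.88

≈ 37,000 residents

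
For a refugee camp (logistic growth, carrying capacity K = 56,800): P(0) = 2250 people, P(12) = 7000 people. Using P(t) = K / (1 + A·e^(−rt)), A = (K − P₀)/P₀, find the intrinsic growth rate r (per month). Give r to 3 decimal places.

r ≈ 0.102 per month

A = (56800 − 2250)/2250 = 24.24444
7000 = 56800/(1 + 24.24444·e^(−r·12)) → e^(−12r) = (8.11429 − 1)/24.24444 = 0.29344
r = −ln(0.29344)/12 = 1.22608/12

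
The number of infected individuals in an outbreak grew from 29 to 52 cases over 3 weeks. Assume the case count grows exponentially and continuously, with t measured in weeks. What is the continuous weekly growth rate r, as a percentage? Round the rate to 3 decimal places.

r ≈ 19.465% per week

52 = 29 · e^(r·3)
e^(3r) = 52/29 = 1.7931
r = ln(1.7931) / 3 = 0.58395 / 3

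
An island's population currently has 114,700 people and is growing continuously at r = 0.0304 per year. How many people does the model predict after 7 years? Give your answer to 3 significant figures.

P(7) = 114700 · e^(0.0304·7) = 114700 · e^(0.2128)
= 114700 · 1.23714 ≈ 141899.64

≈ 142,000 people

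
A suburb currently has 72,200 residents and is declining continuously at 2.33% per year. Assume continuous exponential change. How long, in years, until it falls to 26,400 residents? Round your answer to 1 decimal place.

t ≈ 43.2 years

26400 = 72200 · e^(-0.0233·t)
t = ln(26400/72200) / -0.0233 = ln(0.36565) / -0.0233 = -1.00608 / -0.0233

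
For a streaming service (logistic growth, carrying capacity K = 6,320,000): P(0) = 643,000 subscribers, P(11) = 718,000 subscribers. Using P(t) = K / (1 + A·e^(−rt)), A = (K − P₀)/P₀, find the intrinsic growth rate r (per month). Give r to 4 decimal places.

A = (6320000 − 643000)/643000 = 8.82893
718000 = 6320000/(1 + 8.82893·e^(−r·11)) → e^(−11r) = (8.80223 − 1)/8.82893 = 0.883712
r = −ln(0.883712)/11 = 0.12362/11

r ≈ 0.0112 per month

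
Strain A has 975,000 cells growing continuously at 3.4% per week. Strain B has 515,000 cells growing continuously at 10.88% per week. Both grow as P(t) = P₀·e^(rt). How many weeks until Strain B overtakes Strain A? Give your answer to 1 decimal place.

975000·e^(0.034t) = 515000·e^(0.1088t)
975000/515000 = e^((0.1088 − 0.034)t) → ln(1.8932) = 0.0748·t
t = 0.63827 / 0.0748

t ≈ 8.5 weeks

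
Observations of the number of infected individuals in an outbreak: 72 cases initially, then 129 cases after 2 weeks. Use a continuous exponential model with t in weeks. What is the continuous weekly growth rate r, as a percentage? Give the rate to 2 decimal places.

r ≈ 29.16% per week

129 = 72 · e^(r·2)
e^(2r) = 129/72 = 1.79167
r = ln(1.79167) / 2 = 0.58315 / 2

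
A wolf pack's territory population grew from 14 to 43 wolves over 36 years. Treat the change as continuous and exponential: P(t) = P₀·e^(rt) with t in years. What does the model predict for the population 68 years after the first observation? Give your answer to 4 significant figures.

r = ln(43/14) / 36 ≈ 0.031171 per year
P(68) = 14 · e^(0.031171·68) = 14 · 8.32783 ≈ 116.59

≈ 116.6 wolves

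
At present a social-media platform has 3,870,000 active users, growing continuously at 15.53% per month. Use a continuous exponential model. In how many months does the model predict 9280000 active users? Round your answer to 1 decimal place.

9280000 = 3870000 · e^(0.1553·t)
t = ln(9280000/3870000) / 0.1553 = ln(2.39793) / 0.1553 = 0.87461 / 0.1553

t ≈ 5.6 months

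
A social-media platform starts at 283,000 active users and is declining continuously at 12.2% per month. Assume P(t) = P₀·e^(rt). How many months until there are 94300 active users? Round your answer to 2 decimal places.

94300 = 283000 · e^(-0.122·t)
t = ln(94300/283000) / -0.122 = ln(0.33322) / -0.122 = -1.09897 / -0.122

t ≈ 9.01 months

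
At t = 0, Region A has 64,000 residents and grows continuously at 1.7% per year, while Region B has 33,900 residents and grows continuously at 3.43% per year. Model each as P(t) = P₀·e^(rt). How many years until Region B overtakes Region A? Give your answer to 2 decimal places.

64000·e^(0.017t) = 33900·e^(0.0343t)
64000/33900 = e^((0.0343 − 0.017)t) → ln(1.88791) = 0.0173·t
t = 0.63547 / 0.0173

t ≈ 36.73 years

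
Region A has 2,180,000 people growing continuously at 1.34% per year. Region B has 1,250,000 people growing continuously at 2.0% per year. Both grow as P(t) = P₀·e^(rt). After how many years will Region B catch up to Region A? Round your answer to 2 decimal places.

2180000·e^(0.0134t) = 1250000·e^(0.02t)
2180000/1250000 = e^((0.02 − 0.0134)t) → ln(1.744) = 0.0066·t
t = 0.55618 / 0.0066

t ≈ 84.27 years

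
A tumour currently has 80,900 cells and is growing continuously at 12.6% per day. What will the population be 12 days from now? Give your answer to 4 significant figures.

P(12) = 80900 · e^(0.126·12) = 80900 · e^(1.512)
= 80900 · 4.53579 ≈ 366945.68

≈ 366,900 cells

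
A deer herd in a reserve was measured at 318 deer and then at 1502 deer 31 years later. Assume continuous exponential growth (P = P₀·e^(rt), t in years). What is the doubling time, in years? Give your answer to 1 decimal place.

doubling time ≈ 13.8 years

r = ln(1502/318) / 31 = ln(4.72327) / 31 ≈ 0.050081 per year
doubling time = ln 2 / |r| = 0.69315 / 0.050081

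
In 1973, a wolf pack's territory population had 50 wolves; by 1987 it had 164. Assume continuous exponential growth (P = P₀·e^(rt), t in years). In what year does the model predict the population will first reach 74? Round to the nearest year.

year 1978

r = ln(164/50) / 14 = 1.18784/14 ≈ 0.084846 per year
t = ln(74/50) / r = 0.39204/0.084846 ≈ 4.62 years after 1973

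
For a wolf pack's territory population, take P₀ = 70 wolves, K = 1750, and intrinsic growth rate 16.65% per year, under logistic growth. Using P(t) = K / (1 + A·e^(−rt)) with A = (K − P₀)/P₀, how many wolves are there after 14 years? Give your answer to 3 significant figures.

≈ 525 wolves

A = (1750 − 70)/70 = 24
P(14) = 1750 / (1 + 24·e^(−0.1665·14)) = 1750 / (1 + 24·0.097198)
= 1750 / 3.33276 ≈ 525.09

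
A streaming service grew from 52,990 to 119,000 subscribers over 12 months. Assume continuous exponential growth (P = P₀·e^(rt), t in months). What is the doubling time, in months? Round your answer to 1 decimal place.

doubling time ≈ 10.3 months

r = ln(119000/52990) / 12 = ln(2.24571) / 12 ≈ 0.067418 per month
doubling time = ln 2 / |r| = 0.69315 / 0.067418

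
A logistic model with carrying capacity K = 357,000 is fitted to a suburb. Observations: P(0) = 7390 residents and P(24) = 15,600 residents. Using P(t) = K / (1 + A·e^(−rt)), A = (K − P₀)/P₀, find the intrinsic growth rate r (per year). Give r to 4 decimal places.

A = (357000 − 7390)/7390 = 47.30853
15600 = 357000/(1 + 47.30853·e^(−r·24)) → e^(−24r) = (22.88462 − 1)/47.30853 = 0.462593
r = −ln(0.462593)/24 = 0.77091/24

r ≈ 0.0321 per year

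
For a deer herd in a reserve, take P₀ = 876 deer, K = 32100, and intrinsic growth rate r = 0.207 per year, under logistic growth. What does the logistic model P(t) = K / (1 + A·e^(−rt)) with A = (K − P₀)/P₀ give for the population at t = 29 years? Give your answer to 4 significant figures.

≈ 29,500 deer

A = (32100 − 876)/876 = 35.64384
P(29) = 32100 / (1 + 35.64384·e^(−0.207·29)) = 32100 / (1 + 35.64384·0.002471)
= 32100 / 1.08809 ≈ 29501.3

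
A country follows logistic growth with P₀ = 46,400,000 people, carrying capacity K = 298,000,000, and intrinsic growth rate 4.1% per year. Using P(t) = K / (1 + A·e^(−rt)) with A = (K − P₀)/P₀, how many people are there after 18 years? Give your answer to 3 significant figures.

A = (298000000 − 46400000)/46400000 = 5.42241
P(18) = 298000000 / (1 + 5.42241·e^(−0.041·18)) = 298000000 / (1 + 5.42241·0.478069)
= 298000000 / 3.59229 ≈ 82955475.96

≈ 83,000,000 people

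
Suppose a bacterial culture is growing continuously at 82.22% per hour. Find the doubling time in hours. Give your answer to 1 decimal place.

doubling time ≈ 0.8 hours

doubling time = ln(2) / |r| = 0.69315 / 0.8222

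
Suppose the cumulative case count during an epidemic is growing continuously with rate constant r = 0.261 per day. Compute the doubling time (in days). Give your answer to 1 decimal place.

doubling time = ln(2) / |r| = 0.69315 / 0.261

doubling time ≈ 2.7 days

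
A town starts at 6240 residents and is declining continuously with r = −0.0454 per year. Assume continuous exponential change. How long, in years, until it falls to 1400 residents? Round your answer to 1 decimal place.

1400 = 6240 · e^(-0.0454·t)
t = ln(1400/6240) / -0.0454 = ln(0.22436) / -0.0454 = -1.49451 / -0.0454

t ≈ 32.9 years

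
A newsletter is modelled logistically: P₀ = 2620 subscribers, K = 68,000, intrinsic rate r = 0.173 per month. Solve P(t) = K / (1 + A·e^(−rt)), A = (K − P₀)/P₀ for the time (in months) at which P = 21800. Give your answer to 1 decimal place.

t ≈ 14.3 months

A = (68000 − 2620)/2620 = 24.9542
21800 = 68000/(1 + 24.9542·e^(−0.173t)) → 1 + 24.9542·e^(−0.173t) = 3.11927
e^(−0.173t) = 0.084926 → t = ln(11.77492)/0.173 = 2.46597/0.173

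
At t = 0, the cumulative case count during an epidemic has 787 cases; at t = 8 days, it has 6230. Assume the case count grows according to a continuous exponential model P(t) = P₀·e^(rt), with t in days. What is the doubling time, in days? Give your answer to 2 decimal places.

doubling time ≈ 2.68 days

r = ln(6230/787) / 8 = ln(7.91614) / 8 ≈ 0.258613 per day
doubling time = ln 2 / |r| = 0.69315 / 0.258613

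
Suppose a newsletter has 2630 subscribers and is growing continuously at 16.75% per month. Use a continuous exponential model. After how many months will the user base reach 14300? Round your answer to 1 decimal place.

14300 = 2630 · e^(0.1675·t)
t = ln(14300/2630) / 0.1675 = ln(5.43726) / 0.1675 = 1.69328 / 0.1675

t ≈ 10.1 months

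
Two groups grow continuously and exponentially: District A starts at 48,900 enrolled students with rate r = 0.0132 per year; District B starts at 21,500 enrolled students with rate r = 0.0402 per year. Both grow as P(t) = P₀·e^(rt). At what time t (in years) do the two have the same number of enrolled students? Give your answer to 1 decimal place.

48900·e^(0.0132t) = 21500·e^(0.0402t)
48900/21500 = e^((0.0402 − 0.0132)t) → ln(2.27442) = 0.027·t
t = 0.82172 / 0.027

t ≈ 30.4 years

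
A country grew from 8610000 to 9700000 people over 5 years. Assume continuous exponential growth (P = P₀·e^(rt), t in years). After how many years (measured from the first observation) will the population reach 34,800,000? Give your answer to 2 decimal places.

r = ln(9700000/8610000) / 5 ≈ 0.02384 per year
t = ln(34800000/8610000) / r = 1.39669 / 0.02384 ≈ 58.585

t ≈ 58.59 years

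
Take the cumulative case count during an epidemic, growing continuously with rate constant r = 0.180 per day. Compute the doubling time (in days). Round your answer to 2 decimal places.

doubling time = ln(2) / |r| = 0.69315 / 0.18

doubling time ≈ 3.85 days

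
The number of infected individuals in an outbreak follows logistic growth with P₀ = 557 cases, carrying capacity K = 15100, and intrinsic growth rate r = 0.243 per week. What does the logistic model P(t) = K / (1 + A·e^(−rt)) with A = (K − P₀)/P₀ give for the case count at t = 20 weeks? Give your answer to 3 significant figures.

≈ 12,600 cases

A = (15100 − 557)/557 = 26.10952
P(20) = 15100 / (1 + 26.10952·e^(−0.243·20)) = 15100 / (1 + 26.10952·0.00775)
= 15100 / 1.20236 ≈ 12558.62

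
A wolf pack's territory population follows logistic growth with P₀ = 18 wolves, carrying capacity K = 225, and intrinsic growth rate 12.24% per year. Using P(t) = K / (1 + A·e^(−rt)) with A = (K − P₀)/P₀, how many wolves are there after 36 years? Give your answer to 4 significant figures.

A = (225 − 18)/18 = 11.5
P(36) = 225 / (1 + 11.5·e^(−0.1224·36)) = 225 / (1 + 11.5·0.012199)
= 225 / 1.14029 ≈ 197.32

≈ 197.3 wolves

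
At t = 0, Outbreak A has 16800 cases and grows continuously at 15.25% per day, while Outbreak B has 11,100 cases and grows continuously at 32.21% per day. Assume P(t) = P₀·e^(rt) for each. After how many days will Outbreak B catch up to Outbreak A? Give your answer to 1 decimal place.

16800·e^(0.1525t) = 11100·e^(0.3221t)
16800/11100 = e^((0.3221 − 0.1525)t) → ln(1.51351) = 0.1696·t
t = 0.41443 / 0.1696

t ≈ 2.4 days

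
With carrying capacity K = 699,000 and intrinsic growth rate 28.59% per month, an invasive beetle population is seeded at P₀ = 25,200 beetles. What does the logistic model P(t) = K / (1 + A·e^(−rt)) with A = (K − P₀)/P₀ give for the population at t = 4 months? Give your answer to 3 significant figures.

A = (699000 − 25200)/25200 = 26.7381
P(4) = 699000 / (1 + 26.7381·e^(−0.2859·4)) = 699000 / (1 + 26.7381·0.31867)
= 699000 / 9.52062 ≈ 73419.57

≈ 73,400 beetles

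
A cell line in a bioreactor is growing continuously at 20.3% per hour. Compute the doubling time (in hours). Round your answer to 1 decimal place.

doubling time ≈ 3.4 hours

doubling time = ln(2) / |r| = 0.69315 / 0.203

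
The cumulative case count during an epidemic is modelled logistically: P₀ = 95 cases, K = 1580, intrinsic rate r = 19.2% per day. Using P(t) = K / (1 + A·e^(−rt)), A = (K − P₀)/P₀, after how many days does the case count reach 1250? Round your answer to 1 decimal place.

t ≈ 21.3 days

A = (1580 − 95)/95 = 15.63158
1250 = 1580/(1 + 15.63158·e^(−0.192t)) → 1 + 15.63158·e^(−0.192t) = 1.264
e^(−0.192t) = 0.016889 → t = ln(59.21053)/0.192 = 4.0811/0.192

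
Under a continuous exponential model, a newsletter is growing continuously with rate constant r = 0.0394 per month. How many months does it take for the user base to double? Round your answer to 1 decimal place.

doubling time = ln(2) / |r| = 0.69315 / 0.0394

doubling time ≈ 17.6 months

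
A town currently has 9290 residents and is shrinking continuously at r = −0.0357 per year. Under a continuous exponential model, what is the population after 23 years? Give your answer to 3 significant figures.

P(23) = 9290 · e^(-0.0357·23) = 9290 · e^(-0.8211)
= 9290 · 0.43995 ≈ 4087.11

≈ 4,090 residents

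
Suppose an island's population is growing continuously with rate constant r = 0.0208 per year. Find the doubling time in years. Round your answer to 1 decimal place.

doubling time ≈ 33.3 years

doubling time = ln(2) / |r| = 0.69315 / 0.0208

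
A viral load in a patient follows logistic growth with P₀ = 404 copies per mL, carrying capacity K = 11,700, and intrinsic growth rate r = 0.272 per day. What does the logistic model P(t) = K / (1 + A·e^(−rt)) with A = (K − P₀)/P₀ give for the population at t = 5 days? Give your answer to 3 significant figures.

≈ 1,430 copies per mL

A = (11700 − 404)/404 = 27.9604
P(5) = 11700 / (1 + 27.9604·e^(−0.272·5)) = 11700 / (1 + 27.9604·0.256661)
= 11700 / 8.17634 ≈ 1430.96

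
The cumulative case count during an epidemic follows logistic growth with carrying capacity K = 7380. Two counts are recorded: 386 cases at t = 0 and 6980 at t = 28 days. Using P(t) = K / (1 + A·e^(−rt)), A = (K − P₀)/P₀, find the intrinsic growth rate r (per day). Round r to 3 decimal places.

r ≈ 0.206 per day

A = (7380 − 386)/386 = 18.11917
6980 = 7380/(1 + 18.11917·e^(−r·28)) → e^(−28r) = (1.05731 − 1)/18.11917 = 0.003163
r = −ln(0.003163)/28 = 5.75631/28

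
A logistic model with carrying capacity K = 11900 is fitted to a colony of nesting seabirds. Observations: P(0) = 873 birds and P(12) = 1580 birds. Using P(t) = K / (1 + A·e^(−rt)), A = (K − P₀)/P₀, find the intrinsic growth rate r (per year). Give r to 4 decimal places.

A = (11900 − 873)/873 = 12.63116
1580 = 11900/(1 + 12.63116·e^(−r·12)) → e^(−12r) = (7.53165 − 1)/12.63116 = 0.517106
r = −ln(0.517106)/12 = 0.65951/12

r ≈ 0.0550 per year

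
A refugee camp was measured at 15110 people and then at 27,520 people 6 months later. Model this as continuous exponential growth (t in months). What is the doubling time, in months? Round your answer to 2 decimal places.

doubling time ≈ 6.94 months

r = ln(27520/15110) / 6 = ln(1.82131) / 6 ≈ 0.099926 per month
doubling time = ln 2 / |r| = 0.69315 / 0.099926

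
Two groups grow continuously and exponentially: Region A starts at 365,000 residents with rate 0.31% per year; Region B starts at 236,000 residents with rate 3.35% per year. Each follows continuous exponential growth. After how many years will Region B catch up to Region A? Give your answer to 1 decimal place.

t ≈ 14.3 years

365000·e^(0.0031t) = 236000·e^(0.0335t)
365000/236000 = e^((0.0335 − 0.0031)t) → ln(1.54661) = 0.0304·t
t = 0.43607 / 0.0304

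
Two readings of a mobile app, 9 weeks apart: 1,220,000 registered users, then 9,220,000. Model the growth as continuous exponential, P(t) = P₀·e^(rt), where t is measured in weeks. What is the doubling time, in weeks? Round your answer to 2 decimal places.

doubling time ≈ 3.08 weeks

r = ln(9220000/1220000) / 9 = ln(7.55738) / 9 ≈ 0.224725 per week
doubling time = ln 2 / |r| = 0.69315 / 0.224725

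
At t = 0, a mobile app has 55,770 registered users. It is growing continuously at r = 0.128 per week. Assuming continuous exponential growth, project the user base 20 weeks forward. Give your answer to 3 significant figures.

P(20) = 55770 · e^(0.128·20) = 55770 · e^(2.56)
= 55770 · 12.93582 ≈ 721430.53

≈ 721,000 registered users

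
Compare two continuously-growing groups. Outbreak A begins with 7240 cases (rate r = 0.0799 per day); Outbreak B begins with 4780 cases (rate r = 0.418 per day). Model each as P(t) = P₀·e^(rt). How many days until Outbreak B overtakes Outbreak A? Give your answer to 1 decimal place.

t ≈ 1.2 days

7240·e^(0.0799t) = 4780·e^(0.418t)
7240/4780 = e^((0.418 − 0.0799)t) → ln(1.51464) = 0.3381·t
t = 0.41518 / 0.3381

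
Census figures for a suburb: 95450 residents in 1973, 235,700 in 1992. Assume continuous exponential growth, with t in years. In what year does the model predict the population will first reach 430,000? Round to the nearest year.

year 2005

r = ln(235700/95450) / 19 = 0.90396/19 ≈ 0.047577 per year
t = ln(430000/95450) / r = 1.50518/0.047577 ≈ 31.64 years after 1973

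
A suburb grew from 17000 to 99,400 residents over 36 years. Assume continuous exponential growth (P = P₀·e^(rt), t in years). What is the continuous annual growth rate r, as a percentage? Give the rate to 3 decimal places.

99400 = 17000 · e^(r·36)
e^(36r) = 99400/17000 = 5.84706
r = ln(5.84706) / 36 = 1.76594 / 36

r ≈ 4.905% per year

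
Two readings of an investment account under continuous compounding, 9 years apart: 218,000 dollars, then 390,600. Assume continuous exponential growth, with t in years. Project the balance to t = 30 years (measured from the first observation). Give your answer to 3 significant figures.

≈ 1,520,000 dollars

r = ln(390600/218000) / 9 ≈ 0.064799 per year
P(30) = 218000 · e^(0.064799·30) = 218000 · 6.98638 ≈ 1523031.82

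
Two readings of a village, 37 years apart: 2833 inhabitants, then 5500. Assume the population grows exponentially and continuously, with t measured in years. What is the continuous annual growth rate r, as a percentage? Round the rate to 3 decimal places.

r ≈ 1.793% per year

5500 = 2833 · e^(r·37)
e^(37r) = 5500/2833 = 1.9414
r = ln(1.9414) / 37 = 0.66341 / 37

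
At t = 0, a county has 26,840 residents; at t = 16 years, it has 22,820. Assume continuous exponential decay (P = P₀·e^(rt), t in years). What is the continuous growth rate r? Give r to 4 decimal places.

r ≈ -0.0101 per year

22820 = 26840 · e^(r·16)
e^(16r) = 22820/26840 = 0.85022
r = ln(0.85022) / 16 = -0.16226 / 16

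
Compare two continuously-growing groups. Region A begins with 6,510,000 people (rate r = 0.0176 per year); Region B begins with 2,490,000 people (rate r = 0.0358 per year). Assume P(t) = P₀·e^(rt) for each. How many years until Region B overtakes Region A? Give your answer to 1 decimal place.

6510000·e^(0.0176t) = 2490000·e^(0.0358t)
6510000/2490000 = e^((0.0358 − 0.0176)t) → ln(2.61446) = 0.0182·t
t = 0.96106 / 0.0182

t ≈ 52.8 years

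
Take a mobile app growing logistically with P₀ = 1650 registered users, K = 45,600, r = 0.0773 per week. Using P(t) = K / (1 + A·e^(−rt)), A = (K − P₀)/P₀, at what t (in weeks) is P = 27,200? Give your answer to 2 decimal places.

A = (45600 − 1650)/1650 = 26.63636
27200 = 45600/(1 + 26.63636·e^(−0.0773t)) → 1 + 26.63636·e^(−0.0773t) = 1.67647
e^(−0.0773t) = 0.025397 → t = ln(39.37549)/0.0773 = 3.67314/0.0773

t ≈ 47.52 weeks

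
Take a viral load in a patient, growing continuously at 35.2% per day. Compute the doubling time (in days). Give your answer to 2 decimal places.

doubling time = ln(2) / |r| = 0.69315 / 0.352

doubling time ≈ 1.97 days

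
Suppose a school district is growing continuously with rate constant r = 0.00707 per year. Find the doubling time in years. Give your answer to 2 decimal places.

doubling time = ln(2) / |r| = 0.69315 / 0.00707

doubling time ≈ 98.04 years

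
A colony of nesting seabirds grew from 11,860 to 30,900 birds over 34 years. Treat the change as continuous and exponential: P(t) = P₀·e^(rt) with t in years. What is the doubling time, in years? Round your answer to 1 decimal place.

doubling time ≈ 24.6 years

r = ln(30900/11860) / 34 = ln(2.6054) / 34 ≈ 0.028164 per year
doubling time = ln 2 / |r| = 0.69315 / 0.028164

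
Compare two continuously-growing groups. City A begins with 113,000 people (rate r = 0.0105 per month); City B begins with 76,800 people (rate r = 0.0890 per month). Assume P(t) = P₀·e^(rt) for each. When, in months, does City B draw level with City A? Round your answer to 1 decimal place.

113000·e^(0.0105t) = 76800·e^(0.089t)
113000/76800 = e^((0.089 − 0.0105)t) → ln(1.47135) = 0.0785·t
t = 0.38618 / 0.0785

t ≈ 4.9 months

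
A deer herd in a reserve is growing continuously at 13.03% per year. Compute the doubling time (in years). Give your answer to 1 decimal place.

doubling time ≈ 5.3 years

doubling time = ln(2) / |r| = 0.69315 / 0.1303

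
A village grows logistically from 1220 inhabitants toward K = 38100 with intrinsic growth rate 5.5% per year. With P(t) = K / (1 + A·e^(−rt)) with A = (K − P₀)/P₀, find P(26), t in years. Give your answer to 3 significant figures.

A = (38100 − 1220)/1220 = 30.22951
P(26) = 38100 / (1 + 30.22951·e^(−0.055·26)) = 38100 / (1 + 30.22951·0.239309)
= 38100 / 8.23419 ≈ 4627.05

≈ 4,630 inhabitants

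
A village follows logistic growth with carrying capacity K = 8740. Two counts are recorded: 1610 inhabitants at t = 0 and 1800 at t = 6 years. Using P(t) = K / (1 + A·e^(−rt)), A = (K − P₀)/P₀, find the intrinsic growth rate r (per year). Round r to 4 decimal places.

r ≈ 0.0231 per year

A = (8740 − 1610)/1610 = 4.42857
1800 = 8740/(1 + 4.42857·e^(−r·6)) → e^(−6r) = (4.85556 − 1)/4.42857 = 0.870609
r = −ln(0.870609)/6 = 0.13856/6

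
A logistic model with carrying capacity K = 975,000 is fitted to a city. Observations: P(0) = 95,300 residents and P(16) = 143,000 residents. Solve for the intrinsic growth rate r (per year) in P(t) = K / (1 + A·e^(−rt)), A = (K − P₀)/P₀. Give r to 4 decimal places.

r ≈ 0.0288 per year

A = (975000 − 95300)/95300 = 9.23085
143000 = 975000/(1 + 9.23085·e^(−r·16)) → e^(−16r) = (6.81818 − 1)/9.23085 = 0.630298
r = −ln(0.630298)/16 = 0.46156/16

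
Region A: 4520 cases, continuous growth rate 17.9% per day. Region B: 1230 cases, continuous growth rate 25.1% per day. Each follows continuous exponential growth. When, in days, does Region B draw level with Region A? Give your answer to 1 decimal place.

t ≈ 18.1 days

4520·e^(0.179t) = 1230·e^(0.251t)
4520/1230 = e^((0.251 − 0.179)t) → ln(3.6748) = 0.072·t
t = 1.3015 / 0.072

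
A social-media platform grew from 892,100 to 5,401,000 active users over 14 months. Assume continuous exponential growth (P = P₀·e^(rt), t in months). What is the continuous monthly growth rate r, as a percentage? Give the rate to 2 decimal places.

5401000 = 892100 · e^(r·14)
e^(14r) = 5401000/892100 = 6.05425
r = ln(6.05425) / 14 = 1.80076 / 14

r ≈ 12.86% per month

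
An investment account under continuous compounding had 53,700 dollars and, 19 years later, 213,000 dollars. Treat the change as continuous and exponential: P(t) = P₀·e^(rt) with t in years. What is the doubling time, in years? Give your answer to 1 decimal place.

r = ln(213000/53700) / 19 = ln(3.96648) / 19 ≈ 0.07252 per year
doubling time = ln 2 / |r| = 0.69315 / 0.07252

doubling time ≈ 9.6 years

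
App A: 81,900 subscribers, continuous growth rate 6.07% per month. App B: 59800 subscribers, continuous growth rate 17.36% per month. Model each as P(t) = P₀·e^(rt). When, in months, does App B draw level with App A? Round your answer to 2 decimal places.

81900·e^(0.0607t) = 59800·e^(0.1736t)
81900/59800 = e^((0.1736 − 0.0607)t) → ln(1.36957) = 0.1129·t
t = 0.31449 / 0.1129

t ≈ 2.79 months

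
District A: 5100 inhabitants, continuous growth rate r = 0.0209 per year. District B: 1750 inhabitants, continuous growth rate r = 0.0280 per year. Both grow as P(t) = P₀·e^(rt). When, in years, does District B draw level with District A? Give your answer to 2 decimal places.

5100·e^(0.0209t) = 1750·e^(0.028t)
5100/1750 = e^((0.028 − 0.0209)t) → ln(2.91429) = 0.0071·t
t = 1.06962 / 0.0071

t ≈ 150.65 years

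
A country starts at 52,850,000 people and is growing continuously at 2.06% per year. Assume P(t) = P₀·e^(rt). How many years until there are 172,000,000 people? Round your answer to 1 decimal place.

172000000 = 52850000 · e^(0.0206·t)
t = ln(172000000/52850000) / 0.0206 = ln(3.25449) / 0.0206 = 1.18004 / 0.0206

t ≈ 57.3 years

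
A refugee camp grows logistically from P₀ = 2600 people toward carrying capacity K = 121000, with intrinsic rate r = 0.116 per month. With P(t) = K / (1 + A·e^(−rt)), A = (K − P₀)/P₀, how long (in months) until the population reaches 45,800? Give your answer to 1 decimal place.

A = (121000 − 2600)/2600 = 45.53846
45800 = 121000/(1 + 45.53846·e^(−0.116t)) → 1 + 45.53846·e^(−0.116t) = 2.64192
e^(−0.116t) = 0.036056 → t = ln(27.73486)/0.116 = 3.32269/0.116

t ≈ 28.6 months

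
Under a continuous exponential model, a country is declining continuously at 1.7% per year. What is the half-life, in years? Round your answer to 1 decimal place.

half-life = ln(2) / |r| = 0.69315 / 0.017

half-life ≈ 40.8 years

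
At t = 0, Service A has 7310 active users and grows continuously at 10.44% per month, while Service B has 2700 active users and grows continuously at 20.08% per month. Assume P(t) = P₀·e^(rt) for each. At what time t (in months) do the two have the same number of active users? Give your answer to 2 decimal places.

7310·e^(0.1044t) = 2700·e^(0.2008t)
7310/2700 = e^((0.2008 − 0.1044)t) → ln(2.70741) = 0.0964·t
t = 0.99599 / 0.0964

t ≈ 10.33 months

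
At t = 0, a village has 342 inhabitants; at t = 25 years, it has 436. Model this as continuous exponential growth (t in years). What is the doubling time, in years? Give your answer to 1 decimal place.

doubling time ≈ 71.4 years

r = ln(436/342) / 25 = ln(1.27485) / 25 ≈ 0.009713 per year
doubling time = ln 2 / |r| = 0.69315 / 0.009713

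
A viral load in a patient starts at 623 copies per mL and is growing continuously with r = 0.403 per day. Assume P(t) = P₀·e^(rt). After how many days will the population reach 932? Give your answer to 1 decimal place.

932 = 623 · e^(0.403·t)
t = ln(932/623) / 0.403 = ln(1.49599) / 0.403 = 0.40279 / 0.403

t ≈ 1.0 days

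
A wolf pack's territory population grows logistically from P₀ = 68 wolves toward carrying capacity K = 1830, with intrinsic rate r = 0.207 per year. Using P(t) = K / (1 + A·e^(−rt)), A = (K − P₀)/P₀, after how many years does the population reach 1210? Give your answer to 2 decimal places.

t ≈ 18.95 years

A = (1830 − 68)/68 = 25.91176
1210 = 1830/(1 + 25.91176·e^(−0.207t)) → 1 + 25.91176·e^(−0.207t) = 1.5124
e^(−0.207t) = 0.019775 → t = ln(50.56973)/0.207 = 3.92335/0.207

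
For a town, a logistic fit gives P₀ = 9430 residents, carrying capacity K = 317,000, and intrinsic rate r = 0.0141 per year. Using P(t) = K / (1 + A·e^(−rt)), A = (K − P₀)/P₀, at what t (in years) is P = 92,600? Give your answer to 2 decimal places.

A = (317000 − 9430)/9430 = 32.61612
92600 = 317000/(1 + 32.61612·e^(−0.0141t)) → 1 + 32.61612·e^(−0.0141t) = 3.42333
e^(−0.0141t) = 0.074298 → t = ln(13.45924)/0.0141 = 2.59967/0.0141

t ≈ 184.37 years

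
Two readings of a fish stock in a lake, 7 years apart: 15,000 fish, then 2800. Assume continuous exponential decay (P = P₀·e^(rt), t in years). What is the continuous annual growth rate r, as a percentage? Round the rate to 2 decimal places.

r ≈ -23.98% per year

2800 = 15000 · e^(r·7)
e^(7r) = 2800/15000 = 0.18667
r = ln(0.18667) / 7 = -1.67843 / 7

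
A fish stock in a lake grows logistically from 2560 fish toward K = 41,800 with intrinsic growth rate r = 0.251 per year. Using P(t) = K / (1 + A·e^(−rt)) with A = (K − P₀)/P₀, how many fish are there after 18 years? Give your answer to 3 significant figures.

A = (41800 − 2560)/2560 = 15.32812
P(18) = 41800 / (1 + 15.32812·e^(−0.251·18)) = 41800 / (1 + 15.32812·0.010911)
= 41800 / 1.16724 ≈ 35810.9

≈ 35,800 fish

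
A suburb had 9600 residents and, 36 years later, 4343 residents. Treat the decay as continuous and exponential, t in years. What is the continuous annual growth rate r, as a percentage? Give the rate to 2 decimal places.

r ≈ -2.20% per year

4343 = 9600 · e^(r·36)
e^(36r) = 4343/9600 = 0.4524
r = ln(0.4524) / 36 = -0.7932 / 36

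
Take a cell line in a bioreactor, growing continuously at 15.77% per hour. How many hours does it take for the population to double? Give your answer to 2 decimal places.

doubling time ≈ 4.40 hours

doubling time = ln(2) / |r| = 0.69315 / 0.1577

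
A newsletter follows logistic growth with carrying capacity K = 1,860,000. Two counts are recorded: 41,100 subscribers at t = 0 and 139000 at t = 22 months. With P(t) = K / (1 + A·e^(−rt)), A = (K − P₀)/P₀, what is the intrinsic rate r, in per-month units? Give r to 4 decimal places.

A = (1860000 − 41100)/41100 = 44.25547
139000 = 1860000/(1 + 44.25547·e^(−r·22)) → e^(−22r) = (13.38129 − 1)/44.25547 = 0.279769
r = −ln(0.279769)/22 = 1.27379/22

r ≈ 0.0579 per month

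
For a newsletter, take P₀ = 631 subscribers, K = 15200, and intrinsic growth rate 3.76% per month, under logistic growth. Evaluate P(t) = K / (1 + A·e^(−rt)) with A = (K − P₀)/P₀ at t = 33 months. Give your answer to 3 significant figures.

A = (15200 − 631)/631 = 23.08875
P(33) = 15200 / (1 + 23.08875·e^(−0.0376·33)) = 15200 / (1 + 23.08875·0.289153)
= 15200 / 7.67618 ≈ 1980.15

≈ 1,980 subscribers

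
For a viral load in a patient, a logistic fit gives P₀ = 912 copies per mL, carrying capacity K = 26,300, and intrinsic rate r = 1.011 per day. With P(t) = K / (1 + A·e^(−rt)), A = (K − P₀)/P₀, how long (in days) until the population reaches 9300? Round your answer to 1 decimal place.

A = (26300 − 912)/912 = 27.83772
9300 = 26300/(1 + 27.83772·e^(−1.011t)) → 1 + 27.83772·e^(−1.011t) = 2.82796
e^(−1.011t) = 0.065665 → t = ln(15.22887)/1.011 = 2.72319/1.011

t ≈ 2.7 days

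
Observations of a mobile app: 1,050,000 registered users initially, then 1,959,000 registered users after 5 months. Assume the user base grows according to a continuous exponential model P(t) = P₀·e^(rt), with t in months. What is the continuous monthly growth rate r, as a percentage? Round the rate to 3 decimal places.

r ≈ 12.473% per month

1959000 = 1050000 · e^(r·5)
e^(5r) = 1959000/1050000 = 1.86571
r = ln(1.86571) / 5 = 0.62364 / 5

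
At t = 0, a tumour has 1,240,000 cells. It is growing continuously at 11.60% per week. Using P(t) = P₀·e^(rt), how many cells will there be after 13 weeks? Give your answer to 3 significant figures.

P(13) = 1240000 · e^(0.116·13) = 1240000 · e^(1.508)
= 1240000 · 4.51769 ≈ 5601931.11

≈ 5,600,000 cells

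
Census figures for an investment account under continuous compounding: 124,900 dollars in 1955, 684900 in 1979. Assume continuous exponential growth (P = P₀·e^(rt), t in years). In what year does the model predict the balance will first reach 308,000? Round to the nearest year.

r = ln(684900/124900) / 24 = 1.70176/24 ≈ 0.070907 per year
t = ln(308000/124900) / r = 0.90259/0.070907 ≈ 12.73 years after 1955

year 1968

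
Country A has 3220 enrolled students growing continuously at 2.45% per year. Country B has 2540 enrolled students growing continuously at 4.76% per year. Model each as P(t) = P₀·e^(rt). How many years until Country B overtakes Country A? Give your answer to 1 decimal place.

3220·e^(0.0245t) = 2540·e^(0.0476t)
3220/2540 = e^((0.0476 − 0.0245)t) → ln(1.26772) = 0.0231·t
t = 0.23722 / 0.0231

t ≈ 10.3 years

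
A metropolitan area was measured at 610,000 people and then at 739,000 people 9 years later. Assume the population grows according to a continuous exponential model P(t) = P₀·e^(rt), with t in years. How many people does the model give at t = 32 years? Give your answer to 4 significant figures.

≈ 1,207,000 people

r = ln(739000/610000) / 9 ≈ 0.021315 per year
P(32) = 610000 · e^(0.021315·32) = 610000 · 1.97802 ≈ 1206589.48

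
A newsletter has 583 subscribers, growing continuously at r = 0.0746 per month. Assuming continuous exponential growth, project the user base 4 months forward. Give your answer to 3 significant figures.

≈ 786 subscribers

P(4) = 583 · e^(0.0746·4) = 583 · e^(0.2984)
= 583 · 1.3477 ≈ 785.71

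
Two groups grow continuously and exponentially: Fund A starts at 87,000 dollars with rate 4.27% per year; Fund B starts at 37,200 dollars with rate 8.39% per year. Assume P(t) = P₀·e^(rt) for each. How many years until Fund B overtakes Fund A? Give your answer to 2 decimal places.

t ≈ 20.62 years

87000·e^(0.0427t) = 37200·e^(0.0839t)
87000/37200 = e^((0.0839 − 0.0427)t) → ln(2.33871) = 0.0412·t
t = 0.8496 / 0.0412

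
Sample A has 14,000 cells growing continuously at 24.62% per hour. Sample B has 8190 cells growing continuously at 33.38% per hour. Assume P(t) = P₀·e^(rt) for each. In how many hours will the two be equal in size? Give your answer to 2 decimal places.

t ≈ 6.12 hours

14000·e^(0.2462t) = 8190·e^(0.3338t)
14000/8190 = e^((0.3338 − 0.2462)t) → ln(1.7094) = 0.0876·t
t = 0.53614 / 0.0876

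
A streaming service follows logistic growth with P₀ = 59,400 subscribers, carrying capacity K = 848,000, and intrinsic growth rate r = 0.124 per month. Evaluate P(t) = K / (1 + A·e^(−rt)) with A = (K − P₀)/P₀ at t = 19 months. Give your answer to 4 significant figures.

≈ 375,500 subscribers

A = (848000 − 59400)/59400 = 13.27609
P(19) = 848000 / (1 + 13.27609·e^(−0.124·19)) = 848000 / (1 + 13.27609·0.094799)
= 848000 / 2.25856 ≈ 375461.14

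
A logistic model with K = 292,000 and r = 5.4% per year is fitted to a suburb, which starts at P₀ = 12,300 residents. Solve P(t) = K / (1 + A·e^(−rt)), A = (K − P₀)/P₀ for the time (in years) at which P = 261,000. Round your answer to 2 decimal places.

A = (292000 − 12300)/12300 = 22.73984
261000 = 292000/(1 + 22.73984·e^(−0.054t)) → 1 + 22.73984·e^(−0.054t) = 1.11877
e^(−0.054t) = 0.005223 → t = ln(191.45476)/0.054 = 5.25465/0.054

t ≈ 97.31 years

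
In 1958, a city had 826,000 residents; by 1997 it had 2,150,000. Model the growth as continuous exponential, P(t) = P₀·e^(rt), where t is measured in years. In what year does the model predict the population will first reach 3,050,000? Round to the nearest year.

r = ln(2150000/826000) / 39 = 0.95663/39 ≈ 0.024529 per year
t = ln(3050000/826000) / r = 1.3063/0.024529 ≈ 53.26 years after 1958

year 2011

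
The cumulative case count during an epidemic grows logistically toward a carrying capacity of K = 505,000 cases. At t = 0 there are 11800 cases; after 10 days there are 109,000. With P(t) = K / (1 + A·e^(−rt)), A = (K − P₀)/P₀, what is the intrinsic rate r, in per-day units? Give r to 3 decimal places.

r ≈ 0.244 per day

A = (505000 − 11800)/11800 = 41.79661
109000 = 505000/(1 + 41.79661·e^(−r·10)) → e^(−10r) = (4.63303 − 1)/41.79661 = 0.086922
r = −ln(0.086922)/10 = 2.44275/10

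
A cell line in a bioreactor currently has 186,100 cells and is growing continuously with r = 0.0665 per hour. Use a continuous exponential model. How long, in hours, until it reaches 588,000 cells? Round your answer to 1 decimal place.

588000 = 186100 · e^(0.0665·t)
t = ln(588000/186100) / 0.0665 = ln(3.15959) / 0.0665 = 1.15044 / 0.0665

t ≈ 17.3 hours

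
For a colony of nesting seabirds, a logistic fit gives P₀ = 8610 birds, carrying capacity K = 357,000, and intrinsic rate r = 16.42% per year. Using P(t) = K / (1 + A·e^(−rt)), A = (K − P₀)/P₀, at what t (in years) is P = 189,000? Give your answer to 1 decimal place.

t ≈ 23.3 years

A = (357000 − 8610)/8610 = 40.46341
189000 = 357000/(1 + 40.46341·e^(−0.1642t)) → 1 + 40.46341·e^(−0.1642t) = 1.88889
e^(−0.1642t) = 0.021968 → t = ln(45.52134)/0.1642 = 3.81818/0.1642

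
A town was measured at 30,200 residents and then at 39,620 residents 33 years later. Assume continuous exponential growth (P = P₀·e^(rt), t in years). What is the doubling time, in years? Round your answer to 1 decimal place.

r = ln(39620/30200) / 33 = ln(1.31192) / 33 ≈ 0.008227 per year
doubling time = ln 2 / |r| = 0.69315 / 0.008227

doubling time ≈ 84.3 years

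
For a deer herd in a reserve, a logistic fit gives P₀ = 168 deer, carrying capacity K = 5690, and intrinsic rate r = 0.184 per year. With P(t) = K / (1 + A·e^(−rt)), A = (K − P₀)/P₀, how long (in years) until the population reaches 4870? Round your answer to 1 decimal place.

t ≈ 28.7 years

A = (5690 − 168)/168 = 32.86905
4870 = 5690/(1 + 32.86905·e^(−0.184t)) → 1 + 32.86905·e^(−0.184t) = 1.16838
e^(−0.184t) = 0.005123 → t = ln(195.21008)/0.184 = 5.27408/0.184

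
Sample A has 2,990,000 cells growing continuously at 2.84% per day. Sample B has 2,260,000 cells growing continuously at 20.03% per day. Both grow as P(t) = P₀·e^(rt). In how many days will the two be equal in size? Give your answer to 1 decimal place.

2990000·e^(0.0284t) = 2260000·e^(0.2003t)
2990000/2260000 = e^((0.2003 − 0.0284)t) → ln(1.32301) = 0.1719·t
t = 0.27991 / 0.1719

t ≈ 1.6 days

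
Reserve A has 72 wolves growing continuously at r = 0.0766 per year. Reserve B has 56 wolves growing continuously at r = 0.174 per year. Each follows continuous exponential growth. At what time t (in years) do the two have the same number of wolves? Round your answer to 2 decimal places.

t ≈ 2.58 years

72·e^(0.0766t) = 56·e^(0.174t)
72/56 = e^((0.174 − 0.0766)t) → ln(1.28571) = 0.0974·t
t = 0.25131 / 0.0974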